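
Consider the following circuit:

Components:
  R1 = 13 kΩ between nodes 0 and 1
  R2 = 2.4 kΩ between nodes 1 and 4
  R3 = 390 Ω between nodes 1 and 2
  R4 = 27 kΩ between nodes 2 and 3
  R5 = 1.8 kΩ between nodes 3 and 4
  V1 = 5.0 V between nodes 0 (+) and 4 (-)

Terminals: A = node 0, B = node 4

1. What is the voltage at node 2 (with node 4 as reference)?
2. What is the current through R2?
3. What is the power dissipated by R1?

Nodal analysis, taking node 4 as the 0 V reference.
Source V1 fixes V_0 = 5 V.
KCL at each unknown node (sum of currents leaving = 0; resistances in Ω):
  Node 1: (V_1 - 5)/13000 + (V_1 - 0)/2400 + (V_1 - V_2)/390 = 0
  Node 2: (V_2 - V_1)/390 + (V_2 - V_3)/27000 = 0
  Node 3: (V_3 - V_2)/27000 + (V_3 - 0)/1800 = 0
Collecting terms (coefficients in siemens):
  0.003058·V_1 - 0.002564·V_2 = 0.0003846
  0.002601·V_2 - 0.002564·V_1 - 0.00003704·V_3 = 0
  0.0005926·V_3 - 0.00003704·V_2 = 0
Solving these 3 simultaneous equations (Gaussian elimination) gives:
  V_1 = 0.7286 V, V_2 = 0.7189 V, V_3 = 0.04493 V
Part 1:
  Read off the nodal solution: V_2 = 0.7189 V
Part 2:
  I_R2 = (V_1 - V_4)/R2 = (0.7286 - 0)/2400 = 0.0003036 A
  Magnitude: I_R2 = 0.0003036 A
Part 3:
  I_R1 = (V_0 - V_1)/R1 = (5 - 0.7286)/13000 = 0.0003286 A
  P_R1 = I_R1² × R1 = (0.0003286)² × 13000 = 0.001403 W

Final answers:
1. V_2 = 0.7189 V
2. I_R2 = 0.0003036 A
3. P_R1 = 0.001403 W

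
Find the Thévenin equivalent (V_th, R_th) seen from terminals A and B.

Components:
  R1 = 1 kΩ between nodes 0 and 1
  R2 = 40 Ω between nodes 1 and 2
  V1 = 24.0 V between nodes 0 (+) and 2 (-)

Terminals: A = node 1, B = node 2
Step 1 — V_th is the open-circuit voltage V_A - V_B (nothing connected across the terminals).
Nodal analysis, taking node 2 as the 0 V reference.
Source V1 fixes V_0 = 24 V.
KCL at each unknown node (sum of currents leaving = 0; resistances in Ω):
  Node 1: (V_1 - 24)/1000 + (V_1 - 0)/40 = 0
Collecting terms: 0.026 × V_1 = 0.024  =>  V_1 = 0.9231 V
V_th = V_1 - V_2 = 0.9231 - 0 = 0.9231 V
Step 2 — R_th: zero the source — replace V1 by a short circuit (node 2 merges into node 0) — and find the resistance seen between A (node 1) and B (node 0).
Reduce the network between node 1 (A) and node 0 (B) by series/parallel combination:
  Rp1 = R1 ‖ R2 (parallel, both between nodes 0 and 1) = 1/(1/1000 + 1/40) = 38.46 Ω
R_th = 38.46 Ω

Final answer: V_th = 0.9231 V, R_th = 38.46 Ω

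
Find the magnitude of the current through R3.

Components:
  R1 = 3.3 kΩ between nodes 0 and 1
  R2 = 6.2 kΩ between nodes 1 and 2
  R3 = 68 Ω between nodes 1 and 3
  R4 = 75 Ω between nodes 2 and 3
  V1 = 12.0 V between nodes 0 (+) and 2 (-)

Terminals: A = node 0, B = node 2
Nodal analysis, taking node 2 as the 0 V reference.
Source V1 fixes V_0 = 12 V.
KCL at each unknown node (sum of currents leaving = 0; resistances in Ω):
  Node 1: (V_1 - 12)/3300 + (V_1 - 0)/6200 + (V_1 - V_3)/68 = 0
  Node 3: (V_3 - V_1)/68 + (V_3 - 0)/75 = 0
Collecting terms (coefficients in siemens):
  0.01517·V_1 - 0.01471·V_3 = 0.003636
  0.02804·V_3 - 0.01471·V_1 = 0
Determinant D = (0.01517)(0.02804) - (-0.01471)(-0.01471) = 0.0002091
V_1 = [(0.003636)(0.02804) - (-0.01471)(0)]/D = 0.4876 V
V_3 = [(0.01517)(0) - (0.003636)(-0.01471)]/D = 0.2557 V
I_R3 = (V_1 - V_3)/R3 = (0.4876 - 0.2557)/68 = 0.00341 A
|I_R3| = 0.00341 A

Final answer: |I_R3| = 0.00341 A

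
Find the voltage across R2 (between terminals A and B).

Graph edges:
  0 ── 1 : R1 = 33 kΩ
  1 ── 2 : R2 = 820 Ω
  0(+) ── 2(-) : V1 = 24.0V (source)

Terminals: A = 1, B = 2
R1 and R2 are in series across V1 (node 0 → node 1 → node 2), and the output A–B is taken across R2, so this is a voltage divider.
Series current: I = V1/(R1 + R2) = 24/(33000 + 820) = 24/33820 = 0.0007096 A
V_R2 = I × R2 = V1 × R2/(R1 + R2) = 24 × 820/33820 = 0.5819 V

Final answer: 0.5819 V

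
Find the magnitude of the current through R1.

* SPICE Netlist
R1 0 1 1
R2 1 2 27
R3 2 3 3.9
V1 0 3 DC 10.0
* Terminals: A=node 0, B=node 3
Nodal analysis, taking node 3 as the 0 V reference.
Source V1 fixes V_0 = 10 V.
KCL at each unknown node (sum of currents leaving = 0; resistances in Ω):
  Node 1: (V_1 - 10)/1 + (V_1 - V_2)/27 = 0
  Node 2: (V_2 - V_1)/27 + (V_2 - 0)/3.9 = 0
Collecting terms (coefficients in siemens):
  1.037·V_1 - 0.03704·V_2 = 10
  0.2934·V_2 - 0.03704·V_1 = 0
Determinant D = (1.037)(0.2934) - (-0.03704)(-0.03704) = 0.3029
V_1 = [(10)(0.2934) - (-0.03704)(0)]/D = 9.687 V
V_2 = [(1.037)(0) - (10)(-0.03704)]/D = 1.223 V
I_R1 = (V_0 - V_1)/R1 = (10 - 9.687)/1 = 0.3135 A
|I_R1| = 0.3135 A

Final answer: |I_R1| = 0.3135 A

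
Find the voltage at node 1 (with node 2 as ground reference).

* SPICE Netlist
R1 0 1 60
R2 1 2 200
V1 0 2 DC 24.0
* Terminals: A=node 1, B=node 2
Nodal analysis, taking node 2 as the 0 V reference.
Source V1 fixes V_0 = 24 V.
KCL at each unknown node (sum of currents leaving = 0; resistances in Ω):
  Node 1: (V_1 - 24)/60 + (V_1 - 0)/200 = 0
Collecting terms: 0.02167 × V_1 = 0.4  =>  V_1 = 18.46 V
The requested potential is V_1 = 18.46 V.

Final answer: V_1 = 18.46 V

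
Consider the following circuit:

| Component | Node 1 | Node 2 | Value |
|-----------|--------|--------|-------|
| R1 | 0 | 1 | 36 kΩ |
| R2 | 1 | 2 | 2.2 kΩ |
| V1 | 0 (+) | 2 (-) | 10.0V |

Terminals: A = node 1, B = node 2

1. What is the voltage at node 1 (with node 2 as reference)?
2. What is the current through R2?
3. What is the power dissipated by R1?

Nodal analysis, taking node 2 as the 0 V reference.
Source V1 fixes V_0 = 10 V.
KCL at each unknown node (sum of currents leaving = 0; resistances in Ω):
  Node 1: (V_1 - 10)/36000 + (V_1 - 0)/2200 = 0
Collecting terms: 0.0004823 × V_1 = 0.0002778  =>  V_1 = 0.5759 V
Part 1:
  Read off the nodal solution: V_1 = 0.5759 V
Part 2:
  I_R2 = (V_1 - V_2)/R2 = (0.5759 - 0)/2200 = 0.0002618 A
  Magnitude: I_R2 = 0.0002618 A
Part 3:
  I_R1 = (V_0 - V_1)/R1 = (10 - 0.5759)/36000 = 0.0002618 A
  P_R1 = I_R1² × R1 = (0.0002618)² × 36000 = 0.002467 W

Final answers:
1. V_1 = 0.5759 V
2. I_R2 = 0.0002618 A
3. P_R1 = 0.002467 W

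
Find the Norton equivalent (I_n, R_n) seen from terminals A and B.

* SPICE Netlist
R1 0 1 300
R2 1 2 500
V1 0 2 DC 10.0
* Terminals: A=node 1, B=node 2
Find the Thévenin equivalent first; then I_n = V_th/R_th and R_n = R_th.
Step 1 — V_th is the open-circuit voltage V_A - V_B (nothing connected across the terminals).
Nodal analysis, taking node 2 as the 0 V reference.
Source V1 fixes V_0 = 10 V.
KCL at each unknown node (sum of currents leaving = 0; resistances in Ω):
  Node 1: (V_1 - 10)/300 + (V_1 - 0)/500 = 0
Collecting terms: 0.005333 × V_1 = 0.03333  =>  V_1 = 6.25 V
V_th = V_1 - V_2 = 6.25 - 0 = 6.25 V
Step 2 — R_th: zero the source — replace V1 by a short circuit (node 2 merges into node 0) — and find the resistance seen between A (node 1) and B (node 0).
Reduce the network between node 1 (A) and node 0 (B) by series/parallel combination:
  Rp1 = R1 ‖ R2 (parallel, both between nodes 0 and 1) = 1/(1/300 + 1/500) = 187.5 Ω
R_th = 187.5 Ω
I_n = V_th/R_th = 6.25/187.5 = 0.03333 A, and R_n = R_th = 187.5 Ω

Final answer: I_n = 0.03333 A, R_n = 187.5 Ω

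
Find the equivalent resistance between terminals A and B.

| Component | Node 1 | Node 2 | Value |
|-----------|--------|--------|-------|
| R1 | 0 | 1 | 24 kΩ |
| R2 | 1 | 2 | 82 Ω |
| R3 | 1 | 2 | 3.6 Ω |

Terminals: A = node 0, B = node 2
Reduce the network between node 0 (A) and node 2 (B) by series/parallel combination:
  Rp1 = R2 ‖ R3 (parallel, both between nodes 1 and 2) = 1/(1/82 + 1/3.6) = 3.449 Ω
  Rs1 = R1 + Rp1 (series, joined only at node 1) = 24000 + 3.449 = 24000 Ω
R_eq = 24 kΩ

Final answer: 24 kΩ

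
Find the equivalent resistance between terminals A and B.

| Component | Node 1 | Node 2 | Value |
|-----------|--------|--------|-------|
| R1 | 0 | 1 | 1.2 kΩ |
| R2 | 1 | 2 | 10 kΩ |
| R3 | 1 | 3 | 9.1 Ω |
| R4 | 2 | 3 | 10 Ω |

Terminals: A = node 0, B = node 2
Reduce the network between node 0 (A) and node 2 (B) by series/parallel combination:
  Rs1 = R3 + R4 (series, joined only at node 3) = 9.1 + 10 = 19.1 Ω
  Rp1 = R2 ‖ Rs1 (parallel, both between nodes 1 and 2) = 1/(1/10000 + 1/19.1) = 19.06 Ω
  Rs2 = R1 + Rp1 (series, joined only at node 1) = 1200 + 19.06 = 1219 Ω
R_eq = 1.219 kΩ

Final answer: 1.219 kΩ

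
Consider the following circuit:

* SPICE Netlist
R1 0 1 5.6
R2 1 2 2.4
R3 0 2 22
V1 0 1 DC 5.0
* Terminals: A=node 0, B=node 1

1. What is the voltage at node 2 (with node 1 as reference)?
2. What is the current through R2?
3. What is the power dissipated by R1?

Nodal analysis, taking node 1 as the 0 V reference.
Source V1 fixes V_0 = 5 V.
KCL at each unknown node (sum of currents leaving = 0; resistances in Ω):
  Node 2: (V_2 - 0)/2.4 + (V_2 - 5)/22 = 0
Collecting terms: 0.4621 × V_2 = 0.2273  =>  V_2 = 0.4918 V
Part 1:
  Read off the nodal solution: V_2 = 0.4918 V
Part 2:
  I_R2 = (V_1 - V_2)/R2 = (0 - 0.4918)/2.4 = -0.2049 A
  Magnitude: I_R2 = 0.2049 A
Part 3:
  I_R1 = (V_0 - V_1)/R1 = (5 - 0)/5.6 = 0.8929 A
  P_R1 = I_R1² × R1 = (0.8929)² × 5.6 = 4.464 W

Final answers:
1. V_2 = 0.4918 V
2. I_R2 = 0.2049 A
3. P_R1 = 4.464 W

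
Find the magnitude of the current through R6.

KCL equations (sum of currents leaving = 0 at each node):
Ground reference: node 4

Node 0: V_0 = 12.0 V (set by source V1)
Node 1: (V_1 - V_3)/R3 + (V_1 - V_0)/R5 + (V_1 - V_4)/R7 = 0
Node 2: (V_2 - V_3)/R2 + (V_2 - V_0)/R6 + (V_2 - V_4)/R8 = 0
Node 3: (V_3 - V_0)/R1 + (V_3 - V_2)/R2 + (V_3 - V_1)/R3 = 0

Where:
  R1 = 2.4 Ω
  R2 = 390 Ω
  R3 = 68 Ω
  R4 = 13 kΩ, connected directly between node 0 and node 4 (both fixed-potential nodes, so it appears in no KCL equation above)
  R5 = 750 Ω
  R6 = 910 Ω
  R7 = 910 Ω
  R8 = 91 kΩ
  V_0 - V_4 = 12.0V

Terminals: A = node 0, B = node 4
Nodal analysis, taking node 4 as the 0 V reference.
Source V1 fixes V_0 = 12 V.
KCL at each unknown node (sum of currents leaving = 0; resistances in Ω):
  Node 1: (V_1 - V_3)/68 + (V_1 - 12)/750 + (V_1 - 0)/910 = 0
  Node 2: (V_2 - V_3)/390 + (V_2 - 12)/910 + (V_2 - 0)/91000 = 0
  Node 3: (V_3 - 12)/2.4 + (V_3 - V_2)/390 + (V_3 - V_1)/68 = 0
Collecting terms (coefficients in siemens):
  0.01714·V_1 - 0.01471·V_3 = 0.016
  0.003674·V_2 - 0.002564·V_3 = 0.01319
  0.4339·V_3 - 0.01471·V_1 - 0.002564·V_2 = 5
Solving these 3 simultaneous equations (Gaussian elimination) gives:
  V_1 = 11.21 V, V_2 = 11.95 V, V_3 = 11.97 V
I_R6 = (V_0 - V_2)/R6 = (12 - 11.95)/910 = 0.0000603 A
|I_R6| = 0.0000603 A

Final answer: |I_R6| = 6.03e-05 A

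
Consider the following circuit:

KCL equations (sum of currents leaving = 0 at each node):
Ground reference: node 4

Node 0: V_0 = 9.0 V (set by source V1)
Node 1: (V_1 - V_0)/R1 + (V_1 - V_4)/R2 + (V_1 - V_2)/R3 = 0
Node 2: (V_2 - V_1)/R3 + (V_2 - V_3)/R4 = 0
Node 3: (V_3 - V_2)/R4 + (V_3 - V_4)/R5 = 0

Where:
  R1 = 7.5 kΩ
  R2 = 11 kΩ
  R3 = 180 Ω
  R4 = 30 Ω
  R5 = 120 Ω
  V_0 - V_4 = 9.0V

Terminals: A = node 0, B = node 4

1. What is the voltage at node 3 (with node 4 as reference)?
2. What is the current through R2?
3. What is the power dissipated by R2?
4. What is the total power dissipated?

Nodal analysis, taking node 4 as the 0 V reference.
Source V1 fixes V_0 = 9 V.
KCL at each unknown node (sum of currents leaving = 0; resistances in Ω):
  Node 1: (V_1 - 9)/7500 + (V_1 - 0)/11000 + (V_1 - V_2)/180 = 0
  Node 2: (V_2 - V_1)/180 + (V_2 - V_3)/30 = 0
  Node 3: (V_3 - V_2)/30 + (V_3 - 0)/120 = 0
Collecting terms (coefficients in siemens):
  0.00578·V_1 - 0.005556·V_2 = 0.0012
  0.03889·V_2 - 0.005556·V_1 - 0.03333·V_3 = 0
  0.04167·V_3 - 0.03333·V_2 = 0
Solving these 3 simultaneous equations (Gaussian elimination) gives:
  V_1 = 0.3687 V, V_2 = 0.1676 V, V_3 = 0.1341 V
Part 1:
  Read off the nodal solution: V_3 = 0.1341 V
Part 2:
  I_R2 = (V_1 - V_4)/R2 = (0.3687 - 0)/11000 = 0.00003352 A
  Magnitude: I_R2 = 0.00003352 A
Part 3:
  I_R2 = (V_1 - V_4)/R2 = (0.3687 - 0)/11000 = 0.00003352 A
  P_R2 = I_R2² × R2 = (0.00003352)² × 11000 = 0.00001236 W
Part 4:
  Power in each resistor, P = (ΔV)²/R:
    P_R1 = (9 - 0.3687)²/7500 = 0.009933 W
    P_R2 = (0.3687 - 0)²/11000 = 0.00001236 W
    P_R3 = (0.3687 - 0.1676)²/180 = 0.0002247 W
    P_R4 = (0.1676 - 0.1341)²/30 = 0.00003745 W
    P_R5 = (0.1341 - 0)²/120 = 0.0001498 W
  P_total = P_R1 + P_R2 + P_R3 + P_R4 + P_R5 = 0.01036 W

Final answers:
1. V_3 = 0.1341 V
2. I_R2 = 3.352e-05 A
3. P_R2 = 1.236e-05 W
4. P_total = 0.01036 W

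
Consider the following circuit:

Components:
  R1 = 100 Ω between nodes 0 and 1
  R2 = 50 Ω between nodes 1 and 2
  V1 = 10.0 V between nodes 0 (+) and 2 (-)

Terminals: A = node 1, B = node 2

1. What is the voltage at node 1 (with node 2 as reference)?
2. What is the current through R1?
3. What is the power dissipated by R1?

Nodal analysis, taking node 2 as the 0 V reference.
Source V1 fixes V_0 = 10 V.
KCL at each unknown node (sum of currents leaving = 0; resistances in Ω):
  Node 1: (V_1 - 10)/100 + (V_1 - 0)/50 = 0
Collecting terms: 0.03 × V_1 = 0.1  =>  V_1 = 3.333 V
Part 1:
  Read off the nodal solution: V_1 = 3.333 V
Part 2:
  I_R1 = (V_0 - V_1)/R1 = (10 - 3.333)/100 = 0.06667 A
  Magnitude: I_R1 = 0.06667 A
Part 3:
  I_R1 = (V_0 - V_1)/R1 = (10 - 3.333)/100 = 0.06667 A
  P_R1 = I_R1² × R1 = (0.06667)² × 100 = 0.4444 W

Final answers:
1. V_1 = 3.333 V
2. I_R1 = 0.06667 A
3. P_R1 = 0.4444 W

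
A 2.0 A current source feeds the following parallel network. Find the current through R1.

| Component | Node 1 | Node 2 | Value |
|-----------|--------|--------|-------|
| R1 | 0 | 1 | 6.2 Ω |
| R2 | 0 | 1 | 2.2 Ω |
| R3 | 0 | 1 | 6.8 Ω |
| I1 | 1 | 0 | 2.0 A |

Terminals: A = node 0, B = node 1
All resistors sit directly between nodes 0 and 1, so they are in parallel and share one voltage V; the full source current 2 A splits among them.
1/R_par = 1/6.2 + 1/2.2 + 1/6.8 = 0.7629 S  =>  R_par = 1.311 Ω
V = I × R_par = 2 × 1.311 = 2.622 V
I_R1 = V/R1 = 2.622/6.2 = 0.4228 A

Final answer: 0.4228 A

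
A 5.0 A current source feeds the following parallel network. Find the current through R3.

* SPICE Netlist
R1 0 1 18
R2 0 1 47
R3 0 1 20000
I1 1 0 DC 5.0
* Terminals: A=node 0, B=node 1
All resistors sit directly between nodes 0 and 1, so they are in parallel and share one voltage V; the full source current 5 A splits among them.
1/R_par = 1/18 + 1/47 + 1/20000 = 0.07688 S  =>  R_par = 13.01 Ω
V = I × R_par = 5 × 13.01 = 65.03 V
I_R3 = V/R3 = 65.03/20000 = 0.003252 A

Final answer: 0.003252 A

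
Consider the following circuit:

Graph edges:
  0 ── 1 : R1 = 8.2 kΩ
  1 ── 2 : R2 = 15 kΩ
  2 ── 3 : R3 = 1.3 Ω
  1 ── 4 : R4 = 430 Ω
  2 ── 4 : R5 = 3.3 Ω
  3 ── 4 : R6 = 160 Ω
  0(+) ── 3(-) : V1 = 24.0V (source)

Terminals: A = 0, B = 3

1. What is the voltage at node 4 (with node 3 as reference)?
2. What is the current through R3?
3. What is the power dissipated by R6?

Nodal analysis, taking node 3 as the 0 V reference.
Source V1 fixes V_0 = 24 V.
KCL at each unknown node (sum of currents leaving = 0; resistances in Ω):
  Node 1: (V_1 - 24)/8200 + (V_1 - V_2)/15000 + (V_1 - V_4)/430 = 0
  Node 2: (V_2 - V_1)/15000 + (V_2 - 0)/1.3 + (V_2 - V_4)/3.3 = 0
  Node 4: (V_4 - V_1)/430 + (V_4 - V_2)/3.3 + (V_4 - 0)/160 = 0
Collecting terms (coefficients in siemens):
  0.002514·V_1 - 0.00006667·V_2 - 0.002326·V_4 = 0.002927
  1.072·V_2 - 0.00006667·V_1 - 0.303·V_4 = 0
  0.3116·V_4 - 0.002326·V_1 - 0.303·V_2 = 0
Solving these 3 simultaneous equations (Gaussian elimination) gives:
  V_1 = 1.175 V, V_2 = 0.003519 V, V_4 = 0.0122 V
Part 1:
  Read off the nodal solution: V_4 = 0.0122 V
Part 2:
  I_R3 = (V_2 - V_3)/R3 = (0.003519 - 0)/1.3 = 0.002707 A
  Magnitude: I_R3 = 0.002707 A
Part 3:
  I_R6 = (V_3 - V_4)/R6 = (0 - 0.0122)/160 = -0.00007622 A
  P_R6 = I_R6² × R6 = (-0.00007622)² × 160 = 0.0000009296 W

Final answers:
1. V_4 = 0.0122 V
2. I_R3 = 0.002707 A
3. P_R6 = 9.296e-07 W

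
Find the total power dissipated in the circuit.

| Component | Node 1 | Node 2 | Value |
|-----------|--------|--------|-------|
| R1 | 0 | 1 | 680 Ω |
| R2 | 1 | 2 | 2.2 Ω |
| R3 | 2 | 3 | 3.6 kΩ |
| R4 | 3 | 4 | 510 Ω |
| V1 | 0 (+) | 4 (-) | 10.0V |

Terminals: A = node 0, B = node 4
Nodal analysis, taking node 4 as the 0 V reference.
Source V1 fixes V_0 = 10 V.
KCL at each unknown node (sum of currents leaving = 0; resistances in Ω):
  Node 1: (V_1 - 10)/680 + (V_1 - V_2)/2.2 = 0
  Node 2: (V_2 - V_1)/2.2 + (V_2 - V_3)/3600 = 0
  Node 3: (V_3 - V_2)/3600 + (V_3 - 0)/510 = 0
Collecting terms (coefficients in siemens):
  0.456·V_1 - 0.4545·V_2 = 0.01471
  0.4548·V_2 - 0.4545·V_1 - 0.0002778·V_3 = 0
  0.002239·V_3 - 0.0002778·V_2 = 0
Solving these 3 simultaneous equations (Gaussian elimination) gives:
  V_1 = 8.581 V, V_2 = 8.576 V, V_3 = 1.064 V
Power in each resistor, P = (ΔV)²/R:
  P_R1 = (10 - 8.581)²/680 = 0.002961 W
  P_R2 = (8.581 - 8.576)²/2.2 = 0.00000958 W
  P_R3 = (8.576 - 1.064)²/3600 = 0.01568 W
  P_R4 = (1.064 - 0)²/510 = 0.002221 W
P_total = P_R1 + P_R2 + P_R3 + P_R4 = 0.02087 W

Final answer: 0.02087 W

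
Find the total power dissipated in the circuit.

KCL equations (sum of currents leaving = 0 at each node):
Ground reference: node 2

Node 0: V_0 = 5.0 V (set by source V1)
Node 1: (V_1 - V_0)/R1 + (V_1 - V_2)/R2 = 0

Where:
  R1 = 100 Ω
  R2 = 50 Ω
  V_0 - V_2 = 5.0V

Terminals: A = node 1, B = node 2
Nodal analysis, taking node 2 as the 0 V reference.
Source V1 fixes V_0 = 5 V.
KCL at each unknown node (sum of currents leaving = 0; resistances in Ω):
  Node 1: (V_1 - 5)/100 + (V_1 - 0)/50 = 0
Collecting terms: 0.03 × V_1 = 0.05  =>  V_1 = 1.667 V
Power in each resistor, P = (ΔV)²/R:
  P_R1 = (5 - 1.667)²/100 = 0.1111 W
  P_R2 = (1.667 - 0)²/50 = 0.05556 W
P_total = P_R1 + P_R2 = 0.1667 W

Final answer: 0.1667 W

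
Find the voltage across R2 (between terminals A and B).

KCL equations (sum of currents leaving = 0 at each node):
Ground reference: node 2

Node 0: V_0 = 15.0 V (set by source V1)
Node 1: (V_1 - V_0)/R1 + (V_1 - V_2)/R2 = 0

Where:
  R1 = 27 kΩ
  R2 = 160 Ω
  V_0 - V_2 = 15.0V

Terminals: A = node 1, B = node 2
R1 and R2 are in series across V1 (node 0 → node 1 → node 2), and the output A–B is taken across R2, so this is a voltage divider.
Series current: I = V1/(R1 + R2) = 15/(27000 + 160) = 15/27160 = 0.0005523 A
V_R2 = I × R2 = V1 × R2/(R1 + R2) = 15 × 160/27160 = 0.08837 V

Final answer: 0.08837 V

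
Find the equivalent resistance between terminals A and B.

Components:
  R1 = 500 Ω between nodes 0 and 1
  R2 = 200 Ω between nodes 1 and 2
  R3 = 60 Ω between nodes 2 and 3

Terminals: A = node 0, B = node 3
Reduce the network between node 0 (A) and node 3 (B) by series/parallel combination:
  Rs1 = R1 + R2 (series, joined only at node 1) = 500 + 200 = 700 Ω
  Rs2 = R3 + Rs1 (series, joined only at node 2) = 60 + 700 = 760 Ω
R_eq = 760 Ω

Final answer: 760 Ω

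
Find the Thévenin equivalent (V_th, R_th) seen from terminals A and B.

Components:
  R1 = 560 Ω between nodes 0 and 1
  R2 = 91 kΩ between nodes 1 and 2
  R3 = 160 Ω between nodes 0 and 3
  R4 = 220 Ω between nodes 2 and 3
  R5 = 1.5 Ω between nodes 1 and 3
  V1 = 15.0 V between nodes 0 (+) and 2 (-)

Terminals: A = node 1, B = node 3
Step 1 — V_th is the open-circuit voltage V_A - V_B (nothing connected across the terminals).
Nodal analysis, taking node 2 as the 0 V reference.
Source V1 fixes V_0 = 15 V.
KCL at each unknown node (sum of currents leaving = 0; resistances in Ω):
  Node 1: (V_1 - 15)/560 + (V_1 - 0)/91000 + (V_1 - V_3)/1.5 = 0
  Node 3: (V_3 - 15)/160 + (V_3 - 0)/220 + (V_3 - V_1)/1.5 = 0
Collecting terms (coefficients in siemens):
  0.6685·V_1 - 0.6667·V_3 = 0.02679
  0.6775·V_3 - 0.6667·V_1 = 0.09375
Determinant D = (0.6685)(0.6775) - (-0.6667)(-0.6667) = 0.008414
V_1 = [(0.02679)(0.6775) - (-0.6667)(0.09375)]/D = 9.585 V
V_3 = [(0.6685)(0.09375) - (0.02679)(-0.6667)]/D = 9.57 V
V_th = V_1 - V_3 = 9.585 - 9.57 = 0.01435 V
Step 2 — R_th: zero the source — replace V1 by a short circuit (node 2 merges into node 0) — and find the resistance seen between A (node 1) and B (node 3).
Reduce the network between node 1 (A) and node 3 (B) by series/parallel combination:
  Rp1 = R1 ‖ R2 (parallel, both between nodes 0 and 1) = 1/(1/560 + 1/91000) = 556.6 Ω
  Rp2 = R3 ‖ R4 (parallel, both between nodes 0 and 3) = 1/(1/160 + 1/220) = 92.63 Ω
  Rs1 = Rp1 + Rp2 (series, joined only at node 0) = 556.6 + 92.63 = 649.2 Ω
  Rp3 = R5 ‖ Rs1 (parallel, both between nodes 1 and 3) = 1/(1/1.5 + 1/649.2) = 1.497 Ω
R_th = 1.497 Ω

Final answer: V_th = 0.01435 V, R_th = 1.497 Ω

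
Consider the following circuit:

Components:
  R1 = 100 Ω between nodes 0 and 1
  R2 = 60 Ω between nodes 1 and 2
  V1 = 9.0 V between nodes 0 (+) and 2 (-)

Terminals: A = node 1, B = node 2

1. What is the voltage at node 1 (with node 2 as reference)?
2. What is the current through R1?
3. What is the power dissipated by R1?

Nodal analysis, taking node 2 as the 0 V reference.
Source V1 fixes V_0 = 9 V.
KCL at each unknown node (sum of currents leaving = 0; resistances in Ω):
  Node 1: (V_1 - 9)/100 + (V_1 - 0)/60 = 0
Collecting terms: 0.02667 × V_1 = 0.09  =>  V_1 = 3.375 V
Part 1:
  Read off the nodal solution: V_1 = 3.375 V
Part 2:
  I_R1 = (V_0 - V_1)/R1 = (9 - 3.375)/100 = 0.05625 A
  Magnitude: I_R1 = 0.05625 A
Part 3:
  I_R1 = (V_0 - V_1)/R1 = (9 - 3.375)/100 = 0.05625 A
  P_R1 = I_R1² × R1 = (0.05625)² × 100 = 0.3164 W

Final answers:
1. V_1 = 3.375 V
2. I_R1 = 0.05625 A
3. P_R1 = 0.3164 W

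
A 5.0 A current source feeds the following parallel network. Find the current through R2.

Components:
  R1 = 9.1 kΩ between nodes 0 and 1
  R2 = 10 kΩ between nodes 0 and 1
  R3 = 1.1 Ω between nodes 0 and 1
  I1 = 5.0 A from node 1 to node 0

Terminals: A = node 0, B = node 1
All resistors sit directly between nodes 0 and 1, so they are in parallel and share one voltage V; the full source current 5 A splits among them.
1/R_par = 1/9100 + 1/10000 + 1/1.1 = 0.9093 S  =>  R_par = 1.1 Ω
V = I × R_par = 5 × 1.1 = 5.499 V
I_R2 = V/R2 = 5.499/10000 = 0.0005499 A

Final answer: 0.0005499 A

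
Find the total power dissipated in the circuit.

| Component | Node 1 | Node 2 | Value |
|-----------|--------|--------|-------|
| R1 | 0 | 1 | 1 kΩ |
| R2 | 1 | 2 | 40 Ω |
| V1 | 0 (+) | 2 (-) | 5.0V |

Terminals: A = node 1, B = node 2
Nodal analysis, taking node 2 as the 0 V reference.
Source V1 fixes V_0 = 5 V.
KCL at each unknown node (sum of currents leaving = 0; resistances in Ω):
  Node 1: (V_1 - 5)/1000 + (V_1 - 0)/40 = 0
Collecting terms: 0.026 × V_1 = 0.005  =>  V_1 = 0.1923 V
Power in each resistor, P = (ΔV)²/R:
  P_R1 = (5 - 0.1923)²/1000 = 0.02311 W
  P_R2 = (0.1923 - 0)²/40 = 0.0009246 W
P_total = P_R1 + P_R2 = 0.02404 W

Final answer: 0.02404 W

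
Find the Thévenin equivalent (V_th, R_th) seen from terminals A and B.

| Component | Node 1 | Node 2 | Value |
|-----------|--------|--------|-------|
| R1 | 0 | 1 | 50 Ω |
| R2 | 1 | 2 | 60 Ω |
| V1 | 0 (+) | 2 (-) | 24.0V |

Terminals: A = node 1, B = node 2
Step 1 — V_th is the open-circuit voltage V_A - V_B (nothing connected across the terminals).
Nodal analysis, taking node 2 as the 0 V reference.
Source V1 fixes V_0 = 24 V.
KCL at each unknown node (sum of currents leaving = 0; resistances in Ω):
  Node 1: (V_1 - 24)/50 + (V_1 - 0)/60 = 0
Collecting terms: 0.03667 × V_1 = 0.48  =>  V_1 = 13.09 V
V_th = V_1 - V_2 = 13.09 - 0 = 13.09 V
Step 2 — R_th: zero the source — replace V1 by a short circuit (node 2 merges into node 0) — and find the resistance seen between A (node 1) and B (node 0).
Reduce the network between node 1 (A) and node 0 (B) by series/parallel combination:
  Rp1 = R1 ‖ R2 (parallel, both between nodes 0 and 1) = 1/(1/50 + 1/60) = 27.27 Ω
R_th = 27.27 Ω

Final answer: V_th = 13.09 V, R_th = 27.27 Ω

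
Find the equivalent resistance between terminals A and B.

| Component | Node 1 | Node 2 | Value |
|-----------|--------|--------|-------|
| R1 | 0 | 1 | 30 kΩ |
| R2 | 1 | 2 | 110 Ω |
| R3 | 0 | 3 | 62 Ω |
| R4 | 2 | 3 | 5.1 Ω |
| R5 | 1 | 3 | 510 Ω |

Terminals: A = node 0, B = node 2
The network is not a plain series/parallel combination. Inject a 1 A test current into terminal A (node 0) and return it from terminal B (node 2); then R_eq = V_A / (1 A).
Nodal analysis, taking node 2 as the 0 V reference.
Current source I_test pushes 1 A into node 0 and draws it out of node 2.
KCL at each unknown node (sum of currents leaving = 0; resistances in Ω):
  Node 0: (V_0 - V_1)/30000 + (V_0 - V_3)/62 - 1 = 0
  Node 1: (V_1 - V_0)/30000 + (V_1 - 0)/110 + (V_1 - V_3)/510 = 0
  Node 3: (V_3 - V_0)/62 + (V_3 - V_1)/510 + (V_3 - 0)/5.1 = 0
Collecting terms (coefficients in siemens):
  0.01616·V_0 - 0.00003333·V_1 - 0.01613·V_3 = 1
  0.01109·V_1 - 0.00003333·V_0 - 0.001961·V_3 = 0
  0.2142·V_3 - 0.01613·V_0 - 0.001961·V_1 = 0
Solving these 3 simultaneous equations (Gaussian elimination) gives:
  V_0 = 66.91 V, V_1 = 1.094 V, V_3 = 5.049 V
R_eq = V_0 / 1 A = 66.91 Ω

Final answer: 66.91 Ω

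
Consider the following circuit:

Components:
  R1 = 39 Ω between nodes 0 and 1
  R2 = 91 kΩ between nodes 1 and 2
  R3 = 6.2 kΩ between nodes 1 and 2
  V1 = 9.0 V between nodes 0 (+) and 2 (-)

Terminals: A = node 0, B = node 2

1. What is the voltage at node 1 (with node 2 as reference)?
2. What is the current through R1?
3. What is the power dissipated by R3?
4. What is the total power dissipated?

Nodal analysis, taking node 2 as the 0 V reference.
Source V1 fixes V_0 = 9 V.
KCL at each unknown node (sum of currents leaving = 0; resistances in Ω):
  Node 1: (V_1 - 9)/39 + (V_1 - 0)/91000 + (V_1 - 0)/6200 = 0
Collecting terms: 0.02581 × V_1 = 0.2308  =>  V_1 = 8.94 V
Part 1:
  Read off the nodal solution: V_1 = 8.94 V
Part 2:
  I_R1 = (V_0 - V_1)/R1 = (9 - 8.94)/39 = 0.00154 A
  Magnitude: I_R1 = 0.00154 A
Part 3:
  I_R3 = (V_1 - V_2)/R3 = (8.94 - 0)/6200 = 0.001442 A
  P_R3 = I_R3² × R3 = (0.001442)² × 6200 = 0.01289 W
Part 4:
  Power in each resistor, P = (ΔV)²/R:
    P_R1 = (9 - 8.94)²/39 = 0.00009251 W
    P_R2 = (8.94 - 0)²/91000 = 0.0008783 W
    P_R3 = (8.94 - 0)²/6200 = 0.01289 W
  P_total = P_R1 + P_R2 + P_R3 = 0.01386 W

Final answers:
1. V_1 = 8.94 V
2. I_R1 = 0.00154 A
3. P_R3 = 0.01289 W
4. P_total = 0.01386 W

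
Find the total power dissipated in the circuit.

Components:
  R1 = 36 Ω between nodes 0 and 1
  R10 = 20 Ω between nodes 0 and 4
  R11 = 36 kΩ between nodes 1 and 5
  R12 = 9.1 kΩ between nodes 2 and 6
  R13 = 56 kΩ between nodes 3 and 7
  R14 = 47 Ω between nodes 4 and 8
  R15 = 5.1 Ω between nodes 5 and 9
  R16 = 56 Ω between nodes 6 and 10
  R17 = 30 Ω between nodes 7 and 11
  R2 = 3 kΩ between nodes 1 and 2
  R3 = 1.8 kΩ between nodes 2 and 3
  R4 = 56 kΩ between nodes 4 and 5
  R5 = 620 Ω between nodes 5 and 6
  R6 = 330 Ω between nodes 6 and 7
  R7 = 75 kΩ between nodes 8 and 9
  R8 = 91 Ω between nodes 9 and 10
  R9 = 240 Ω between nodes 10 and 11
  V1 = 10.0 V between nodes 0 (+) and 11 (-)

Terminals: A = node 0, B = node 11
Nodal analysis, taking node 11 as the 0 V reference.
Source V1 fixes V_0 = 10 V.
KCL at each unknown node (sum of currents leaving = 0; resistances in Ω):
  Node 1: (V_1 - 10)/36 + (V_1 - V_2)/3000 + (V_1 - V_5)/36000 = 0
  Node 2: (V_2 - V_1)/3000 + (V_2 - V_3)/1800 + (V_2 - V_6)/9100 = 0
  Node 3: (V_3 - V_2)/1800 + (V_3 - V_7)/56000 = 0
  Node 4: (V_4 - V_5)/56000 + (V_4 - 10)/20 + (V_4 - V_8)/47 = 0
  Node 5: (V_5 - V_4)/56000 + (V_5 - V_6)/620 + (V_5 - V_1)/36000 + (V_5 - V_9)/5.1 = 0
  Node 6: (V_6 - V_5)/620 + (V_6 - V_7)/330 + (V_6 - V_2)/9100 + (V_6 - V_10)/56 = 0
  Node 7: (V_7 - V_6)/330 + (V_7 - V_3)/56000 + (V_7 - 0)/30 = 0
  Node 8: (V_8 - V_9)/75000 + (V_8 - V_4)/47 = 0
  Node 9: (V_9 - V_8)/75000 + (V_9 - V_10)/91 + (V_9 - V_5)/5.1 = 0
  Node 10: (V_10 - V_9)/91 + (V_10 - 0)/240 + (V_10 - V_6)/56 = 0
Collecting terms (coefficients in siemens):
  0.02814·V_1 - 0.0003333·V_2 - 0.00002778·V_5 = 0.2778
  0.0009988·V_2 - 0.0003333·V_1 - 0.0005556·V_3 - 0.0001099·V_6 = 0
  0.0005734·V_3 - 0.0005556·V_2 - 0.00001786·V_7 = 0
  0.07129·V_4 - 0.00001786·V_5 - 0.02128·V_8 = 0.5
  0.1977·V_5 - 0.00002778·V_1 - 0.00001786·V_4 - 0.001613·V_6 - 0.1961·V_9 = 0
  0.02261·V_6 - 0.0001099·V_2 - 0.001613·V_5 - 0.00303·V_7 - 0.01786·V_10 = 0
  0.03638·V_7 - 0.00001786·V_3 - 0.00303·V_6 = 0
  0.02129·V_8 - 0.02128·V_4 - 0.00001333·V_9 = 0
  0.2071·V_9 - 0.1961·V_5 - 0.00001333·V_8 - 0.01099·V_10 = 0
  0.03301·V_10 - 0.01786·V_6 - 0.01099·V_9 = 0
Solving these 10 simultaneous equations (Gaussian elimination) gives:
  V_1 = 9.958 V, V_2 = 7.257 V, V_3 = 7.032 V, V_4 = 9.994 V
  V_5 = 0.2389 V, V_6 = 0.2049 V, V_7 = 0.02052 V, V_8 = 9.988 V
  V_9 = 0.237 V, V_10 = 0.1897 V
Power in each resistor, P = (ΔV)²/R:
  P_R1 = (10 - 9.958)²/36 = 0.00004929 W
  P_R2 = (9.958 - 7.257)²/3000 = 0.002431 W
  P_R3 = (7.257 - 7.032)²/1800 = 0.00002822 W
  P_R4 = (9.994 - 0.2389)²/56000 = 0.001699 W
  P_R5 = (0.2389 - 0.2049)²/620 = 0.00000187 W
  P_R6 = (0.2049 - 0.02052)²/330 = 0.000103 W
  P_R7 = (9.988 - 0.237)²/75000 = 0.001268 W
  P_R8 = (0.237 - 0.1897)²/91 = 0.00002454 W
  P_R9 = (0.1897 - 0)²/240 = 0.00015 W
  P_R10 = (10 - 9.994)²/20 = 0.000001851 W
  P_R11 = (9.958 - 0.2389)²/36000 = 0.002624 W
  P_R12 = (7.257 - 0.2049)²/9100 = 0.005466 W
  P_R13 = (7.032 - 0.02052)²/56000 = 0.0008779 W
  P_R14 = (9.994 - 9.988)²/47 = 0.0000007944 W
  P_R15 = (0.2389 - 0.237)²/5.1 = 0.0000007727 W
  P_R16 = (0.2049 - 0.1897)²/56 = 0.000004119 W
  P_R17 = (0.02052 - 0)²/30 = 0.00001403 W
P_total = P_R1 + P_R2 + P_R3 + P_R4 + P_R5 + P_R6 + P_R7 + P_R8 + P_R9 + P_R10 + P_R11 + P_R12 + P_R13 + P_R14 + P_R15 + P_R16 + P_R17 = 0.01474 W

Final answer: 0.01474 W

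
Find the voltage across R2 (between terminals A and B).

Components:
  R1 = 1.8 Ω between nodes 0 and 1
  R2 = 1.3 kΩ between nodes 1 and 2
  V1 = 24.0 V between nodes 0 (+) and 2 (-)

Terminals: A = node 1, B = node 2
R1 and R2 are in series across V1 (node 0 → node 1 → node 2), and the output A–B is taken across R2, so this is a voltage divider.
Series current: I = V1/(R1 + R2) = 24/(1.8 + 1300) = 24/1302 = 0.01844 A
V_R2 = I × R2 = V1 × R2/(R1 + R2) = 24 × 1300/1302 = 23.97 V

Final answer: 23.97 V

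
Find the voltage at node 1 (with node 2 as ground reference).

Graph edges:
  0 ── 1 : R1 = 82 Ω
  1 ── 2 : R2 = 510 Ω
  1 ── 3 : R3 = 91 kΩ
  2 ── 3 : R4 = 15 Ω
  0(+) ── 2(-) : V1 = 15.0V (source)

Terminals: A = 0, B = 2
Nodal analysis, taking node 2 as the 0 V reference.
Source V1 fixes V_0 = 15 V.
KCL at each unknown node (sum of currents leaving = 0; resistances in Ω):
  Node 1: (V_1 - 15)/82 + (V_1 - 0)/510 + (V_1 - V_3)/91000 = 0
  Node 3: (V_3 - V_1)/91000 + (V_3 - 0)/15 = 0
Collecting terms (coefficients in siemens):
  0.01417·V_1 - 0.00001099·V_3 = 0.1829
  0.06668·V_3 - 0.00001099·V_1 = 0
Determinant D = (0.01417)(0.06668) - (-0.00001099)(-0.00001099) = 0.0009446
V_1 = [(0.1829)(0.06668) - (-0.00001099)(0)]/D = 12.91 V
V_3 = [(0.01417)(0) - (0.1829)(-0.00001099)]/D = 0.002128 V
The requested potential is V_1 = 12.91 V.

Final answer: V_1 = 12.91 V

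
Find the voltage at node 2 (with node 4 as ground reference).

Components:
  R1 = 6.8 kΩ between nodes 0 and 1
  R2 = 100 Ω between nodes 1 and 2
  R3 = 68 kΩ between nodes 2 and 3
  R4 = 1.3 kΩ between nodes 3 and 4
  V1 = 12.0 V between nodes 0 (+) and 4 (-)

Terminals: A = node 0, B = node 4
Nodal analysis, taking node 4 as the 0 V reference.
Source V1 fixes V_0 = 12 V.
KCL at each unknown node (sum of currents leaving = 0; resistances in Ω):
  Node 1: (V_1 - 12)/6800 + (V_1 - V_2)/100 = 0
  Node 2: (V_2 - V_1)/100 + (V_2 - V_3)/68000 = 0
  Node 3: (V_3 - V_2)/68000 + (V_3 - 0)/1300 = 0
Collecting terms (coefficients in siemens):
  0.01015·V_1 - 0.01·V_2 = 0.001765
  0.01001·V_2 - 0.01·V_1 - 0.00001471·V_3 = 0
  0.0007839·V_3 - 0.00001471·V_2 = 0
Solving these 3 simultaneous equations (Gaussian elimination) gives:
  V_1 = 10.93 V, V_2 = 10.91 V, V_3 = 0.2047 V
The requested potential is V_2 = 10.91 V.

Final answer: V_2 = 10.91 V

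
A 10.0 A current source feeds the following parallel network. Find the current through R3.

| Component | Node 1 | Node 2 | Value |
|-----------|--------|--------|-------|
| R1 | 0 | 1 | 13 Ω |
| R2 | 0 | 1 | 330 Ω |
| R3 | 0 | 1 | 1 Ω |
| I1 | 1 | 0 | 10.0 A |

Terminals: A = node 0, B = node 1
All resistors sit directly between nodes 0 and 1, so they are in parallel and share one voltage V; the full source current 10 A splits among them.
1/R_par = 1/13 + 1/330 + 1/1 = 1.08 S  =>  R_par = 0.926 Ω
V = I × R_par = 10 × 0.926 = 9.26 V
I_R3 = V/R3 = 9.26/1 = 9.26 A

Final answer: 9.26 A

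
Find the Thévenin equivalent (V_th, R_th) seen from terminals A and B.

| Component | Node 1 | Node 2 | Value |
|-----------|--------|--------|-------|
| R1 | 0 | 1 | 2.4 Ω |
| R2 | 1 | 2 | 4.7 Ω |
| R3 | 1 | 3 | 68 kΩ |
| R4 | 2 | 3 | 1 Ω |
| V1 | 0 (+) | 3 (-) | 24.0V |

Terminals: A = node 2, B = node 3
Step 1 — V_th is the open-circuit voltage V_A - V_B (nothing connected across the terminals).
Nodal analysis, taking node 3 as the 0 V reference.
Source V1 fixes V_0 = 24 V.
KCL at each unknown node (sum of currents leaving = 0; resistances in Ω):
  Node 1: (V_1 - 24)/2.4 + (V_1 - V_2)/4.7 + (V_1 - 0)/68000 = 0
  Node 2: (V_2 - V_1)/4.7 + (V_2 - 0)/1 = 0
Collecting terms (coefficients in siemens):
  0.6294·V_1 - 0.2128·V_2 = 10
  1.213·V_2 - 0.2128·V_1 = 0
Determinant D = (0.6294)(1.213) - (-0.2128)(-0.2128) = 0.7181
V_1 = [(10)(1.213) - (-0.2128)(0)]/D = 16.89 V
V_2 = [(0.6294)(0) - (10)(-0.2128)]/D = 2.963 V
V_th = V_2 - V_3 = 2.963 - 0 = 2.963 V
Step 2 — R_th: zero the source — replace V1 by a short circuit (node 3 merges into node 0) — and find the resistance seen between A (node 2) and B (node 0).
Reduce the network between node 2 (A) and node 0 (B) by series/parallel combination:
  Rp1 = R1 ‖ R3 (parallel, both between nodes 0 and 1) = 1/(1/2.4 + 1/68000) = 2.4 Ω
  Rs1 = R2 + Rp1 (series, joined only at node 1) = 4.7 + 2.4 = 7.1 Ω
  Rp2 = R4 ‖ Rs1 (parallel, both between nodes 0 and 2) = 1/(1/1 + 1/7.1) = 0.8765 Ω
R_th = 0.8765 Ω

Final answer: V_th = 2.963 V, R_th = 0.8765 Ω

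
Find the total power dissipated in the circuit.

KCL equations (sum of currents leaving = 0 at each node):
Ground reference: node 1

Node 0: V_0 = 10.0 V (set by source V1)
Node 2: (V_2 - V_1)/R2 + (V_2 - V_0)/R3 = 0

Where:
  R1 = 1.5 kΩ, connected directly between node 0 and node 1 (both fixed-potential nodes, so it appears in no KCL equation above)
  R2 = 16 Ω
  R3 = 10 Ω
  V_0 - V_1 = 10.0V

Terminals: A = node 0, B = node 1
Nodal analysis, taking node 1 as the 0 V reference.
Source V1 fixes V_0 = 10 V.
KCL at each unknown node (sum of currents leaving = 0; resistances in Ω):
  Node 2: (V_2 - 0)/16 + (V_2 - 10)/10 = 0
Collecting terms: 0.1625 × V_2 = 1  =>  V_2 = 6.154 V
Power in each resistor, P = (ΔV)²/R:
  P_R1 = (10 - 0)²/1500 = 0.06667 W
  P_R2 = (0 - 6.154)²/16 = 2.367 W
  P_R3 = (10 - 6.154)²/10 = 1.479 W
P_total = P_R1 + P_R2 + P_R3 = 3.913 W

Final answer: 3.913 W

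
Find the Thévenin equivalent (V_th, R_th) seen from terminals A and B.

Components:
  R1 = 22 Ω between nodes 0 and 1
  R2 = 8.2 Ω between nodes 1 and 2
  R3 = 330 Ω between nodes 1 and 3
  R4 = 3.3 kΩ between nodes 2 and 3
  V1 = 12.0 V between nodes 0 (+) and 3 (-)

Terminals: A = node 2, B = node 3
Step 1 — V_th is the open-circuit voltage V_A - V_B (nothing connected across the terminals).
Nodal analysis, taking node 3 as the 0 V reference.
Source V1 fixes V_0 = 12 V.
KCL at each unknown node (sum of currents leaving = 0; resistances in Ω):
  Node 1: (V_1 - 12)/22 + (V_1 - V_2)/8.2 + (V_1 - 0)/330 = 0
  Node 2: (V_2 - V_1)/8.2 + (V_2 - 0)/3300 = 0
Collecting terms (coefficients in siemens):
  0.1704·V_1 - 0.122·V_2 = 0.5455
  0.1223·V_2 - 0.122·V_1 = 0
Determinant D = (0.1704)(0.1223) - (-0.122)(-0.122) = 0.005964
V_1 = [(0.5455)(0.1223) - (-0.122)(0)]/D = 11.18 V
V_2 = [(0.1704)(0) - (0.5455)(-0.122)]/D = 11.15 V
V_th = V_2 - V_3 = 11.15 - 0 = 11.15 V
Step 2 — R_th: zero the source — replace V1 by a short circuit (node 3 merges into node 0) — and find the resistance seen between A (node 2) and B (node 0).
Reduce the network between node 2 (A) and node 0 (B) by series/parallel combination:
  Rp1 = R1 ‖ R3 (parallel, both between nodes 0 and 1) = 1/(1/22 + 1/330) = 20.62 Ω
  Rs1 = R2 + Rp1 (series, joined only at node 1) = 8.2 + 20.62 = 28.82 Ω
  Rp2 = R4 ‖ Rs1 (parallel, both between nodes 0 and 2) = 1/(1/3300 + 1/28.82) = 28.58 Ω
R_th = 28.58 Ω

Final answer: V_th = 11.15 V, R_th = 28.58 Ω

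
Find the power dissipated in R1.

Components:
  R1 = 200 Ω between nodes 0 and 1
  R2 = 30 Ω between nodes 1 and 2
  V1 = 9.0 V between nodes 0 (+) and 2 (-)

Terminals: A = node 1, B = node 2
Nodal analysis, taking node 2 as the 0 V reference.
Source V1 fixes V_0 = 9 V.
KCL at each unknown node (sum of currents leaving = 0; resistances in Ω):
  Node 1: (V_1 - 9)/200 + (V_1 - 0)/30 = 0
Collecting terms: 0.03833 × V_1 = 0.045  =>  V_1 = 1.174 V
I_R1 = (V_0 - V_1)/R1 = (9 - 1.174)/200 = 0.03913 A
P_R1 = I_R1² × R1 = (0.03913)² × 200 = 0.3062 W

Final answer: 0.3062 W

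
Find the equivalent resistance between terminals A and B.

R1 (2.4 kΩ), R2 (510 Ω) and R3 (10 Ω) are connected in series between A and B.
Reduce the network between node 0 (A) and node 3 (B) by series/parallel combination:
  Rs1 = R1 + R2 (series, joined only at node 1) = 2400 + 510 = 2910 Ω
  Rs2 = R3 + Rs1 (series, joined only at node 2) = 10 + 2910 = 2920 Ω
R_eq = 2.92 kΩ

Final answer: 2.92 kΩ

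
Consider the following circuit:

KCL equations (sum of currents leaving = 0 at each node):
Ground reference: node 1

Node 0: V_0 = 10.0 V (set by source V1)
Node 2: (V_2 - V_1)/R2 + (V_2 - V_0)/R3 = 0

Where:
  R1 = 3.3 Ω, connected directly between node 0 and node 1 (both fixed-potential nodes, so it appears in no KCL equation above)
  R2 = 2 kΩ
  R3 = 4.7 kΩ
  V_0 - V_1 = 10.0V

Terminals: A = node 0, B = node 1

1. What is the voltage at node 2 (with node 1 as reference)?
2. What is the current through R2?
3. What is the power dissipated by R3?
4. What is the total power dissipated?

Nodal analysis, taking node 1 as the 0 V reference.
Source V1 fixes V_0 = 10 V.
KCL at each unknown node (sum of currents leaving = 0; resistances in Ω):
  Node 2: (V_2 - 0)/2000 + (V_2 - 10)/4700 = 0
Collecting terms: 0.0007128 × V_2 = 0.002128  =>  V_2 = 2.985 V
Part 1:
  Read off the nodal solution: V_2 = 2.985 V
Part 2:
  I_R2 = (V_1 - V_2)/R2 = (0 - 2.985)/2000 = -0.001493 A
  Magnitude: I_R2 = 0.001493 A
Part 3:
  I_R3 = (V_0 - V_2)/R3 = (10 - 2.985)/4700 = 0.001493 A
  P_R3 = I_R3² × R3 = (0.001493)² × 4700 = 0.01047 W
Part 4:
  Power in each resistor, P = (ΔV)²/R:
    P_R1 = (10 - 0)²/3.3 = 30.3 W
    P_R2 = (0 - 2.985)²/2000 = 0.004455 W
    P_R3 = (10 - 2.985)²/4700 = 0.01047 W
  P_total = P_R1 + P_R2 + P_R3 = 30.32 W

Final answers:
1. V_2 = 2.985 V
2. I_R2 = 0.001493 A
3. P_R3 = 0.01047 W
4. P_total = 30.32 W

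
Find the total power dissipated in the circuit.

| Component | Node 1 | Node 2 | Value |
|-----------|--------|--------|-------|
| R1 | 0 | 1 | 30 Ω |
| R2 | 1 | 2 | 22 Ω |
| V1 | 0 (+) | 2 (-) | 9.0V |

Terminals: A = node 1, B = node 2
Nodal analysis, taking node 2 as the 0 V reference.
Source V1 fixes V_0 = 9 V.
KCL at each unknown node (sum of currents leaving = 0; resistances in Ω):
  Node 1: (V_1 - 9)/30 + (V_1 - 0)/22 = 0
Collecting terms: 0.07879 × V_1 = 0.3  =>  V_1 = 3.808 V
Power in each resistor, P = (ΔV)²/R:
  P_R1 = (9 - 3.808)²/30 = 0.8987 W
  P_R2 = (3.808 - 0)²/22 = 0.659 W
P_total = P_R1 + P_R2 = 1.558 W

Final answer: 1.558 W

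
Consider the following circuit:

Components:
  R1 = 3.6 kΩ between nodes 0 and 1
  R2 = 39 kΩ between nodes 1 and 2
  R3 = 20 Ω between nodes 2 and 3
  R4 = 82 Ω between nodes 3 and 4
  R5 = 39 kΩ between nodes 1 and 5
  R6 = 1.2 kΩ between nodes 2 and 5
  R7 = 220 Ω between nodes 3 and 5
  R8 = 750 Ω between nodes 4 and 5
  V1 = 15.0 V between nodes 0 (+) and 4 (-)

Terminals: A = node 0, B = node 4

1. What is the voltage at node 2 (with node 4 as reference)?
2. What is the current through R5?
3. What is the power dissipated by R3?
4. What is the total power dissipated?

Nodal analysis, taking node 4 as the 0 V reference.
Source V1 fixes V_0 = 15 V.
KCL at each unknown node (sum of currents leaving = 0; resistances in Ω):
  Node 1: (V_1 - 15)/3600 + (V_1 - V_2)/39000 + (V_1 - V_5)/39000 = 0
  Node 2: (V_2 - V_1)/39000 + (V_2 - V_3)/20 + (V_2 - V_5)/1200 = 0
  Node 3: (V_3 - V_2)/20 + (V_3 - 0)/82 + (V_3 - V_5)/220 = 0
  Node 5: (V_5 - V_1)/39000 + (V_5 - V_2)/1200 + (V_5 - V_3)/220 + (V_5 - 0)/750 = 0
Collecting terms (coefficients in siemens):
  0.0003291·V_1 - 0.00002564·V_2 - 0.00002564·V_5 = 0.004167
  0.05086·V_2 - 0.00002564·V_1 - 0.05·V_3 - 0.0008333·V_5 = 0
  0.06674·V_3 - 0.05·V_2 - 0.004545·V_5 = 0
  0.006738·V_5 - 0.00002564·V_1 - 0.0008333·V_2 - 0.004545·V_3 = 0
Solving these 4 simultaneous equations (Gaussian elimination) gives:
  V_1 = 12.67 V, V_2 = 0.05084 V, V_3 = 0.04382 V, V_5 = 0.08407 V
Part 1:
  Read off the nodal solution: V_2 = 0.05084 V
Part 2:
  I_R5 = (V_1 - V_5)/R5 = (12.67 - 0.08407)/39000 = 0.0003228 A
  Magnitude: I_R5 = 0.0003228 A
Part 3:
  I_R3 = (V_2 - V_3)/R3 = (0.05084 - 0.04382)/20 = 0.0003513 A
  P_R3 = I_R3² × R3 = (0.0003513)² × 20 = 0.000002469 W
Part 4:
  Power in each resistor, P = (ΔV)²/R:
    P_R1 = (15 - 12.67)²/3600 = 0.001504 W
    P_R2 = (12.67 - 0.05084)²/39000 = 0.004085 W
    P_R3 = (0.05084 - 0.04382)²/20 = 0.000002469 W
    P_R4 = (0.04382 - 0)²/82 = 0.00002341 W
    P_R5 = (12.67 - 0.08407)²/39000 = 0.004064 W
    P_R6 = (0.05084 - 0.08407)²/1200 = 0.0000009203 W
    P_R7 = (0.04382 - 0.08407)²/220 = 0.000007367 W
    P_R8 = (0 - 0.08407)²/750 = 0.000009425 W
  P_total = P_R1 + P_R2 + P_R3 + P_R4 + P_R5 + P_R6 + P_R7 + P_R8 = 0.009696 W

Final answers:
1. V_2 = 0.05084 V
2. I_R5 = 0.0003228 A
3. P_R3 = 2.469e-06 W
4. P_total = 0.009696 W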